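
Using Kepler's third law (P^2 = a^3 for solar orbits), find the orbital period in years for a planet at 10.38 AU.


P = a^(3/2) = 10.38^1.5 = 33.4423

33.4423 years


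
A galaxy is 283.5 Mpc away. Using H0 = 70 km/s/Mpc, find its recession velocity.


v = H0 * d = 70 * 283.5 = 19845.0

19845.0 km/s


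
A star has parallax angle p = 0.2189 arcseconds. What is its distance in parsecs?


d = 1/p = 1/0.2189 = 4.5683

4.5683 pc


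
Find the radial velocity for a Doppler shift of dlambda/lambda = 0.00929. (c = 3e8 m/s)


v = (dlambda/lambda) * c = 0.00929 * 3e8 = 2.787e+06

2.787e+06 m/s


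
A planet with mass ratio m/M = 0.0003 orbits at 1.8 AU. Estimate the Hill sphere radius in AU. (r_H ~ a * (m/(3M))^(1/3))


r_H = a * (m/3M)^(1/3) = 1.8 * (0.0003/3)^(1/3) = 0.0835

0.0835 AU


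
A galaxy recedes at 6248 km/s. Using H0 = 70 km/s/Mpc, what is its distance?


d = v / H0 = 6248 / 70 = 89.2571

89.2571 Mpc


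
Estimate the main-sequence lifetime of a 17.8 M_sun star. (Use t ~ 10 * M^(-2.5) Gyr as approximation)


t = 10 * M^(-2.5) = 10 * 17.8^(-2.5) = 0.0075

0.0075 Gyr


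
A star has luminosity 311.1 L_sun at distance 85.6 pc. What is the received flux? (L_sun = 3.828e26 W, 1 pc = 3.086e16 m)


F = L / (4*pi*d^2) = 1.191e+29 / (4*pi*(2.642e+18)^2) = 1.358e-09

1.358e-09 W/m^2


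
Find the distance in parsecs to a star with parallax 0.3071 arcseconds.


d = 1/p = 1/0.3071 = 3.2563

3.2563 pc


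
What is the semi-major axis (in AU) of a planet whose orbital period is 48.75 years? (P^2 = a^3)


a = P^(2/3) = 48.75^(2/3) = 13.3449

13.3449 AU


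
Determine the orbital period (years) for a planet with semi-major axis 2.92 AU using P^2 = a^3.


P = a^(3/2) = 2.92^1.5 = 4.9897

4.9897 years


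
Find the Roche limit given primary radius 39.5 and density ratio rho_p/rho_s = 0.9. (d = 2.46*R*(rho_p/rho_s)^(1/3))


d_Roche = 2.46 * 39.5 * 0.9^(1/3) = 93.8166

93.8166


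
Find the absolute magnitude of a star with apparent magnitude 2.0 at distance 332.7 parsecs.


M = m - 5*log10(d) + 5 = 2.0 - 5*log10(332.7) + 5 = -5.6103

-5.6103


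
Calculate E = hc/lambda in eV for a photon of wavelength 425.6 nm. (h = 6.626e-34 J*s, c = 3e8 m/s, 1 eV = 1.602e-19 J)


E = hc/lambda = 6.626e-34 * 3e8 / 4.256e-07 = 4.671e-19 J = 2.9155 eV

2.9155 eV


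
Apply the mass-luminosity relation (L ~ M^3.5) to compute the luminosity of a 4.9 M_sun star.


L/L_sun = (M/M_sun)^3.5 = 4.9^3.5 = 260.4272

260.4272 L_sun


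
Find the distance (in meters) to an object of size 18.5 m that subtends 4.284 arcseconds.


D = size / theta_rad, theta_rad = 4.284 * pi/(180*3600) = 2.077e-05, D = 890732.7067

890732.7067 m


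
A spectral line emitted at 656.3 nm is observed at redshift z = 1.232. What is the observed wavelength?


lam_obs = lam_emit * (1 + z) = 656.3 * (1 + 1.232) = 1464.8616

1464.8616 nm


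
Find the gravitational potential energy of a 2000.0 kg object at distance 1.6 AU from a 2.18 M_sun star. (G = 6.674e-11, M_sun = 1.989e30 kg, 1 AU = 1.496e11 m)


M = 2.18 * 1.989e30 kg = 4.33602e+30 kg; r = 1.6 AU * 1.496e11 m/AU = 2.3936e+11 m. U = -GM*m/r = -(6.674e-11 * 4.33602e+30 * 2000.0) / 2.3936e+11 = -2.418e+12

-2.418e+12 J


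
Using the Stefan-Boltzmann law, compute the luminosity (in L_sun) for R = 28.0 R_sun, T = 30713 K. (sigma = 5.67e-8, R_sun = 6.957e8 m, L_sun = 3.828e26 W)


R = 28.0 * 6.957e8 m = 1.94796e+10 m. L = 4*pi*R^2*sigma*T^4 = 4*pi*(1.94796e+10)^2 * 5.67e-8 * 30713^4 = 2.405702676e+32 W. L/L_sun = 2.405702676e+32 / 3.828e26 = 628448.975

628448.975 L_sun


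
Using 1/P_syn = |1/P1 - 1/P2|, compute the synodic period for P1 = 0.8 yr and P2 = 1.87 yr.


1/P_syn = |1/P1 - 1/P2| = |1/0.8 - 1/1.87| => P_syn = 1.3981

1.3981 years


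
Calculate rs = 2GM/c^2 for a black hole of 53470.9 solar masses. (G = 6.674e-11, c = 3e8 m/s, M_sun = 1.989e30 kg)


M = 53470.9 * 1.989e30 kg = 1.063536201e+35 kg. rs = 2GM/c^2 = 2 * 6.674e-11 * 1.063536201e+35 / (3e8)^2 = 1.577e+08

1.577e+08 m


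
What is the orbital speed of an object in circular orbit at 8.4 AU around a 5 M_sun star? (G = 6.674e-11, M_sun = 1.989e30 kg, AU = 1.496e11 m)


v = sqrt(GM/r) = sqrt(6.674e-11 * 9.945e+30 / 1.257e+12) = 22982.1183

22982.1183 m/s


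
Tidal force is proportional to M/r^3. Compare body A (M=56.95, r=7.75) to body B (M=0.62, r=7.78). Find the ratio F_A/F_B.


Ratio = (M1/r1^3) / (M2/r2^3) = (56.95/7.75^3) / (0.62/7.78^3) = 92.9257

92.9257


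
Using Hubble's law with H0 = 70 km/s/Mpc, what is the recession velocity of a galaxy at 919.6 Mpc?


v = H0 * d = 70 * 919.6 = 64372.0

64372.0 km/s


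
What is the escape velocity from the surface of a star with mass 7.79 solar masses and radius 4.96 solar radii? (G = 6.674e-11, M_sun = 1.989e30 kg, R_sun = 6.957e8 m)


M = 7.79 * 1.989e30 kg = 1.549431e+31 kg; R = 4.96 * 6.957e8 m = 3.450672e+09 m. v_esc = sqrt(2GM/R) = sqrt(2 * 6.674e-11 * 1.549431e+31 / 3.450672e+09) = 774180.7697

774180.7697 m/s


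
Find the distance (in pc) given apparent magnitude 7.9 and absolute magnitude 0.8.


d = 10^((m - M + 5)/5) = 10^((7.9 - 0.8 + 5)/5) = 263.0268

263.0268 pc


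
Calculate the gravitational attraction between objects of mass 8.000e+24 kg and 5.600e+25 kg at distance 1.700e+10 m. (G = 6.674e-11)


F = G*m1*m2/r^2 = 6.674e-11 * 8.000e+24 * 5.600e+25 / (1.700e+10)^2 = 6.674e-11 * 4.480e+50 / 2.890e+20 = 1.035e+20

1.035e+20 N


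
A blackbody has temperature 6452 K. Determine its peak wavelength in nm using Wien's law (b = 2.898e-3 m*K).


lam_max = b / T = 2.898e-3 / 6452 = 4.492e-07 m = 449.1631 nm

449.1631 nm


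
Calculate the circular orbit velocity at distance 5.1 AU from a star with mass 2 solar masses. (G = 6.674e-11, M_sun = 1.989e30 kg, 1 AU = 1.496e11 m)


v = sqrt(GM/r) = sqrt(6.674e-11 * 3.978e+30 / 7.630e+11) = 18654.1131

18654.1131 m/s


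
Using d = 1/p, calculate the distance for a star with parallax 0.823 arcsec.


d = 1/p = 1/0.823 = 1.2151

1.2151 pc


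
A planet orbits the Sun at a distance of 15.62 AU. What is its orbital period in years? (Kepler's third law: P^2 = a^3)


P = a^(3/2) = 15.62^1.5 = 61.7336

61.7336 years


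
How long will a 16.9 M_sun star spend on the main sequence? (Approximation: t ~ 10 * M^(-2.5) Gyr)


t = 10 * M^(-2.5) = 10 * 16.9^(-2.5) = 0.0085

0.0085 Gyr


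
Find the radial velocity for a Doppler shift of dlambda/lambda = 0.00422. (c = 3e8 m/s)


v = (dlambda/lambda) * c = 0.00422 * 3e8 = 1.266e+06

1.266e+06 m/s


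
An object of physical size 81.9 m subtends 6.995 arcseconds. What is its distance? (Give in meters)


D = size / theta_rad, theta_rad = 6.995 * pi/(180*3600) = 3.391e-05, D = 2.415e+06

2.415e+06 m


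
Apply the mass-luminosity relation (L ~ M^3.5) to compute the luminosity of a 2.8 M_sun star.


L/L_sun = (M/M_sun)^3.5 = 2.8^3.5 = 36.7327

36.7327 L_sun


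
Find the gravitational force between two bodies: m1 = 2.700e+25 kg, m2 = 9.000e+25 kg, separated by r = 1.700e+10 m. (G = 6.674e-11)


F = G*m1*m2/r^2 = 6.674e-11 * 2.700e+25 * 9.000e+25 / (1.700e+10)^2 = 6.674e-11 * 2.430e+51 / 2.890e+20 = 5.612e+20

5.612e+20 N


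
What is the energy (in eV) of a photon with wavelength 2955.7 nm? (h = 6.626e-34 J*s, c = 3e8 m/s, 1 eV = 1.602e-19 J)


E = hc/lambda = 6.626e-34 * 3e8 / 2.956e-06 = 6.725e-20 J = 0.4198 eV

0.4198 eV


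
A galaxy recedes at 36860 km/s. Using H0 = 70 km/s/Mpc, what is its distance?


d = v / H0 = 36860 / 70 = 526.5714

526.5714 Mpc


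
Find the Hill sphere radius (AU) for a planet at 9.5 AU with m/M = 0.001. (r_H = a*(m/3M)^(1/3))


r_H = a * (m/3M)^(1/3) = 9.5 * (0.001/3)^(1/3) = 0.6587

0.6587 AU


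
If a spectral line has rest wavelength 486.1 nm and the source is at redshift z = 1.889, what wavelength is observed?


lam_obs = lam_emit * (1 + z) = 486.1 * (1 + 1.889) = 1404.3429

1404.3429 nm


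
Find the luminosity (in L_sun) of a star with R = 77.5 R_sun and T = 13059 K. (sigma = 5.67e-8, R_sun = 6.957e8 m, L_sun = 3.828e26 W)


R = 77.5 * 6.957e8 m = 5.391675e+10 m. L = 4*pi*R^2*sigma*T^4 = 4*pi*(5.391675e+10)^2 * 5.67e-8 * 13059^4 = 6.023931464e+31 W. L/L_sun = 6.023931464e+31 / 3.828e26 = 157364.9808

157364.9808 L_sun


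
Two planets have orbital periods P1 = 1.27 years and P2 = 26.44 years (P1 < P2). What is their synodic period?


1/P_syn = |1/P1 - 1/P2| = |1/1.27 - 1/26.44| => P_syn = 1.3341

1.3341 years


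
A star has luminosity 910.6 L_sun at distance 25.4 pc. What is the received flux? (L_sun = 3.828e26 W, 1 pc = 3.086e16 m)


F = L / (4*pi*d^2) = 3.486e+29 / (4*pi*(7.838e+17)^2) = 4.515e-08

4.515e-08 W/m^2


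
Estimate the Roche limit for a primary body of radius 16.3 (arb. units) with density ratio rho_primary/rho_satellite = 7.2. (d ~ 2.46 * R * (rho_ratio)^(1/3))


d_Roche = 2.46 * 16.3 * 7.2^(1/3) = 77.4284

77.4284


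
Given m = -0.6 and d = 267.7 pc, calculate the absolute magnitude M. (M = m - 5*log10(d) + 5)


M = m - 5*log10(d) + 5 = -0.6 - 5*log10(267.7) + 5 = -7.7382

-7.7382


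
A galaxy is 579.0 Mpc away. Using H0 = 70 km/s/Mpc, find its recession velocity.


v = H0 * d = 70 * 579.0 = 40530.0

40530.0 km/s


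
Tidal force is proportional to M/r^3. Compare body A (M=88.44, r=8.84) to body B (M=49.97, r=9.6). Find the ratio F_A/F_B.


Ratio = (M1/r1^3) / (M2/r2^3) = (88.44/8.84^3) / (49.97/9.6^3) = 2.2667

2.2667


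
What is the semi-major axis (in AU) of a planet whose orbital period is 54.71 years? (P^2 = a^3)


a = P^(2/3) = 54.71^(2/3) = 14.4116

14.4116 AU


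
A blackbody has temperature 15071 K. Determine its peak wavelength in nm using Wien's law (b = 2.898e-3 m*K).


lam_max = b / T = 2.898e-3 / 15071 = 1.923e-07 m = 192.2898 nm

192.2898 nm


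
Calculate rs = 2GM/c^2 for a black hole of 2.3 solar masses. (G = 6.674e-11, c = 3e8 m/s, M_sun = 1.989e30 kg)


M = 2.3 * 1.989e30 kg = 4.5747e+30 kg. rs = 2GM/c^2 = 2 * 6.674e-11 * 4.5747e+30 / (3e8)^2 = 6784.7884

6784.7884 m


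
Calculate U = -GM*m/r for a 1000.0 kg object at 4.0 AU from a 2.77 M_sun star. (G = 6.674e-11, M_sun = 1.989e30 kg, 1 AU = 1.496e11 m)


M = 2.77 * 1.989e30 kg = 5.50953e+30 kg; r = 4.0 AU * 1.496e11 m/AU = 5.984e+11 m. U = -GM*m/r = -(6.674e-11 * 5.50953e+30 * 1000.0) / 5.984e+11 = -6.145e+11

-6.145e+11 J


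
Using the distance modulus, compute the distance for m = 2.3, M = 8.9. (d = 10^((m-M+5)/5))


d = 10^((m - M + 5)/5) = 10^((2.3 - 8.9 + 5)/5) = 0.4786

0.4786 pc


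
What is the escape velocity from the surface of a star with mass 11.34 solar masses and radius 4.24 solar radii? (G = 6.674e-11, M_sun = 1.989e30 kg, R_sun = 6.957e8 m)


M = 11.34 * 1.989e30 kg = 2.255526e+31 kg; R = 4.24 * 6.957e8 m = 2.949768e+09 m. v_esc = sqrt(2GM/R) = sqrt(2 * 6.674e-11 * 2.255526e+31 / 2.949768e+09) = 1.010e+06

1.010e+06 m/s


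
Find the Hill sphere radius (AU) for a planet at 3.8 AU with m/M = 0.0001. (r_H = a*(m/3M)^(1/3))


r_H = a * (m/3M)^(1/3) = 3.8 * (0.0001/3)^(1/3) = 0.1223

0.1223 AU


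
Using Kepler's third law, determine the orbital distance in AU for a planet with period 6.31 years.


a = P^(2/3) = 6.31^(2/3) = 3.4147

3.4147 AU


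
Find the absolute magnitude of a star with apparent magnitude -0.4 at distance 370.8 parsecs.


M = m - 5*log10(d) + 5 = -0.4 - 5*log10(370.8) + 5 = -8.2457

-8.2457


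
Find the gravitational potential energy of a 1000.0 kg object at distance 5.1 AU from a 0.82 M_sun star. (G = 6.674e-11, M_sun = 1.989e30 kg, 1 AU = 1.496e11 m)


M = 0.82 * 1.989e30 kg = 1.63098e+30 kg; r = 5.1 AU * 1.496e11 m/AU = 7.6296e+11 m. U = -GM*m/r = -(6.674e-11 * 1.63098e+30 * 1000.0) / 7.6296e+11 = -1.427e+11

-1.427e+11 J


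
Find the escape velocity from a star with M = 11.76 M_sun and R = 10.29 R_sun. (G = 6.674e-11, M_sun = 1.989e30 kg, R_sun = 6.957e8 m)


M = 11.76 * 1.989e30 kg = 2.339064e+31 kg; R = 10.29 * 6.957e8 m = 7.158753e+09 m. v_esc = sqrt(2GM/R) = sqrt(2 * 6.674e-11 * 2.339064e+31 / 7.158753e+09) = 660405.1668

660405.1668 m/s


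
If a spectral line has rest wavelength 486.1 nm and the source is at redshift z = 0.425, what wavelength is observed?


lam_obs = lam_emit * (1 + z) = 486.1 * (1 + 0.425) = 692.6925

692.6925 nm


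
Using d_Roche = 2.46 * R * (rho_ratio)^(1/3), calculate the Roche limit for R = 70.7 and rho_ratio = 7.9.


d_Roche = 2.46 * 70.7 * 7.9^(1/3) = 346.3886

346.3886


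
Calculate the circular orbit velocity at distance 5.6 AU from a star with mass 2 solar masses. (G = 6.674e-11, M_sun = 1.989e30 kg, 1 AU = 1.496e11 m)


v = sqrt(GM/r) = sqrt(6.674e-11 * 3.978e+30 / 8.378e+11) = 17801.8723

17801.8723 m/s


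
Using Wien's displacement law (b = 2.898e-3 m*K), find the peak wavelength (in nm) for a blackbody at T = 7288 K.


lam_max = b / T = 2.898e-3 / 7288 = 3.976e-07 m = 397.64 nm

397.64 nm


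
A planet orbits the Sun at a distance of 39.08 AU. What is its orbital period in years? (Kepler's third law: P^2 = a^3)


P = a^(3/2) = 39.08^1.5 = 244.3047

244.3047 years


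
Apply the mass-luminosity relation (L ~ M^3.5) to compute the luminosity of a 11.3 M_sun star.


L/L_sun = (M/M_sun)^3.5 = 11.3^3.5 = 4850.3665

4850.3665 L_sun


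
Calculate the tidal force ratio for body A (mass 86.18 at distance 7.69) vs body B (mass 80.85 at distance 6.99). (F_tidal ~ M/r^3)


Ratio = (M1/r1^3) / (M2/r2^3) = (86.18/7.69^3) / (80.85/6.99^3) = 0.8005

0.8005


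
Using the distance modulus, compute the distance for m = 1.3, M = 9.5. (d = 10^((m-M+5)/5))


d = 10^((m - M + 5)/5) = 10^((1.3 - 9.5 + 5)/5) = 0.2291

0.2291 pc


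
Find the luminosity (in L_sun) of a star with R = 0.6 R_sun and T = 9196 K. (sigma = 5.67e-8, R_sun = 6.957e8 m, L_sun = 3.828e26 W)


R = 0.6 * 6.957e8 m = 4.1742e+08 m. L = 4*pi*R^2*sigma*T^4 = 4*pi*(4.1742e+08)^2 * 5.67e-8 * 9196^4 = 8.87841172e+26 W. L/L_sun = 8.87841172e+26 / 3.828e26 = 2.3193

2.3193 L_sun


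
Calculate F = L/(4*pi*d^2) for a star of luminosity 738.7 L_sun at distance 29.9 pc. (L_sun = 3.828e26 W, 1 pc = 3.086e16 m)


F = L / (4*pi*d^2) = 2.828e+29 / (4*pi*(9.227e+17)^2) = 2.643e-08

2.643e-08 W/m^2


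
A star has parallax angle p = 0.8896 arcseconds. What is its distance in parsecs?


d = 1/p = 1/0.8896 = 1.1241

1.1241 pc


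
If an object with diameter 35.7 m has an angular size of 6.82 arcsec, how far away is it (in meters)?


D = size / theta_rad, theta_rad = 6.82 * pi/(180*3600) = 3.306e-05, D = 1.080e+06

1.080e+06 m


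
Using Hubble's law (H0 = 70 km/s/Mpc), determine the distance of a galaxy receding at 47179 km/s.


d = v / H0 = 47179 / 70 = 673.9857

673.9857 Mpc


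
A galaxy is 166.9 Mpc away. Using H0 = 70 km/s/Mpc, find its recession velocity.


v = H0 * d = 70 * 166.9 = 11683.0

11683.0 km/s


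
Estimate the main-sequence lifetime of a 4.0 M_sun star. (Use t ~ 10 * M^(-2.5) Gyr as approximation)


t = 10 * M^(-2.5) = 10 * 4.0^(-2.5) = 0.3125

0.3125 Gyr


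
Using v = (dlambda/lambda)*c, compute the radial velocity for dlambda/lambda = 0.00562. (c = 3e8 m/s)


v = (dlambda/lambda) * c = 0.00562 * 3e8 = 1.686e+06

1.686e+06 m/s


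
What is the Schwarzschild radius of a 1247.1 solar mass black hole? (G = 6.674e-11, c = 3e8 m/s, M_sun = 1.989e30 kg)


M = 1247.1 * 1.989e30 kg = 2.4804819e+33 kg. rs = 2GM/c^2 = 2 * 6.674e-11 * 2.4804819e+33 / (3e8)^2 = 3.679e+06

3.679e+06 m


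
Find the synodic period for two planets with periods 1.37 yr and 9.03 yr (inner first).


1/P_syn = |1/P1 - 1/P2| = |1/1.37 - 1/9.03| => P_syn = 1.615

1.615 years


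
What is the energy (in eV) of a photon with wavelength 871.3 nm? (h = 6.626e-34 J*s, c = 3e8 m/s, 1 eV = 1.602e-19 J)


E = hc/lambda = 6.626e-34 * 3e8 / 8.713e-07 = 2.281e-19 J = 1.4241 eV

1.4241 eV


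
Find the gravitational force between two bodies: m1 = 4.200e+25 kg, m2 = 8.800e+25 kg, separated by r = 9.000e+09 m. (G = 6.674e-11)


F = G*m1*m2/r^2 = 6.674e-11 * 4.200e+25 * 8.800e+25 / (9.000e+09)^2 = 6.674e-11 * 3.696e+51 / 8.100e+19 = 3.045e+21

3.045e+21 N


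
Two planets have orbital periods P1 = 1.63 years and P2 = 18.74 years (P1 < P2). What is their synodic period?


1/P_syn = |1/P1 - 1/P2| = |1/1.63 - 1/18.74| => P_syn = 1.7853

1.7853 years


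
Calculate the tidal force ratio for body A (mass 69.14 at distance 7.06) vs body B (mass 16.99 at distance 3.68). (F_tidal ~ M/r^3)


Ratio = (M1/r1^3) / (M2/r2^3) = (69.14/7.06^3) / (16.99/3.68^3) = 0.5763

0.5763


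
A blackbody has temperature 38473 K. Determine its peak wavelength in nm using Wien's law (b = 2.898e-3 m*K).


lam_max = b / T = 2.898e-3 / 38473 = 7.533e-08 m = 75.3256 nm

75.3256 nm


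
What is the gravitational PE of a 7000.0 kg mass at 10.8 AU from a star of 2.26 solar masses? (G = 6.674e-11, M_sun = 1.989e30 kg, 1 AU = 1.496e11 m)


M = 2.26 * 1.989e30 kg = 4.49514e+30 kg; r = 10.8 AU * 1.496e11 m/AU = 1.61568e+12 m. U = -GM*m/r = -(6.674e-11 * 4.49514e+30 * 7000.0) / 1.61568e+12 = -1.300e+12

-1.300e+12 J


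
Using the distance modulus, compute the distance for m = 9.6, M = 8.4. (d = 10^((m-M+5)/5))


d = 10^((m - M + 5)/5) = 10^((9.6 - 8.4 + 5)/5) = 17.378

17.378 pc


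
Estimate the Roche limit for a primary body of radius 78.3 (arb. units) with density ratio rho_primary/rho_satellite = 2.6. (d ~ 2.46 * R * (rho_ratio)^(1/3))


d_Roche = 2.46 * 78.3 * 2.6^(1/3) = 264.863

264.863


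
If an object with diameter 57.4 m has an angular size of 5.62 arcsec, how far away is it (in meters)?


D = size / theta_rad, theta_rad = 5.62 * pi/(180*3600) = 2.725e-05, D = 2.107e+06

2.107e+06 m


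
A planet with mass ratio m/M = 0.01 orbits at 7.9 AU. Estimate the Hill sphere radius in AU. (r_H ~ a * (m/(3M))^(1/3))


r_H = a * (m/3M)^(1/3) = 7.9 * (0.01/3)^(1/3) = 1.1801

1.1801 AU


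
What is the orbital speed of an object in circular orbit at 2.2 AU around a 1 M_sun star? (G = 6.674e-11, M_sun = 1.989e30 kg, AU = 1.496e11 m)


v = sqrt(GM/r) = sqrt(6.674e-11 * 1.989e+30 / 3.291e+11) = 20083.2205

20083.2205 m/s


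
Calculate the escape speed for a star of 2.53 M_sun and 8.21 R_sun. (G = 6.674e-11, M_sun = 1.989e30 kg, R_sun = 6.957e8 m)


M = 2.53 * 1.989e30 kg = 5.03217e+30 kg; R = 8.21 * 6.957e8 m = 5.711697e+09 m. v_esc = sqrt(2GM/R) = sqrt(2 * 6.674e-11 * 5.03217e+30 / 5.711697e+09) = 342928.1771

342928.1771 m/s


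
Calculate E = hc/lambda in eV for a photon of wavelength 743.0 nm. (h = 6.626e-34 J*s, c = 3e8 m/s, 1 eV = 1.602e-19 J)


E = hc/lambda = 6.626e-34 * 3e8 / 7.430e-07 = 2.675e-19 J = 1.67 eV

1.67 eV


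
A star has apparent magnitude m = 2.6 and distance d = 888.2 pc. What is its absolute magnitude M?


M = m - 5*log10(d) + 5 = 2.6 - 5*log10(888.2) + 5 = -7.1426

-7.1426


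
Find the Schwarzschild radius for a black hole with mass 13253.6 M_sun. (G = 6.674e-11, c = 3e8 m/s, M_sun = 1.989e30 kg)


M = 13253.6 * 1.989e30 kg = 2.63614104e+34 kg. rs = 2GM/c^2 = 2 * 6.674e-11 * 2.63614104e+34 / (3e8)^2 = 3.910e+07

3.910e+07 m


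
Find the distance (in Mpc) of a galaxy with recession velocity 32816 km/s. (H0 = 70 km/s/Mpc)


d = v / H0 = 32816 / 70 = 468.8

468.8 Mpc


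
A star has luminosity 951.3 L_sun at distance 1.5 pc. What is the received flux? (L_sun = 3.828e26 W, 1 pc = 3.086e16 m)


F = L / (4*pi*d^2) = 3.642e+29 / (4*pi*(4.629e+16)^2) = 1.352e-05

1.352e-05 W/m^2


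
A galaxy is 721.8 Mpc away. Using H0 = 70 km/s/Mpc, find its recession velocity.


v = H0 * d = 70 * 721.8 = 50526.0

50526.0 km/s


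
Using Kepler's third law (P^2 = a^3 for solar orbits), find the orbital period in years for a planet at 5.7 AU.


P = a^(3/2) = 5.7^1.5 = 13.6086

13.6086 years


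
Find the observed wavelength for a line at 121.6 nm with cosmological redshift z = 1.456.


lam_obs = lam_emit * (1 + z) = 121.6 * (1 + 1.456) = 298.6496

298.6496 nm


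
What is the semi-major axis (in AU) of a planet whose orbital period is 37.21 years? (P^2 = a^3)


a = P^(2/3) = 37.21^(2/3) = 11.1457

11.1457 AU


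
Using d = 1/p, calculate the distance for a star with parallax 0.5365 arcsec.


d = 1/p = 1/0.5365 = 1.8639

1.8639 pc


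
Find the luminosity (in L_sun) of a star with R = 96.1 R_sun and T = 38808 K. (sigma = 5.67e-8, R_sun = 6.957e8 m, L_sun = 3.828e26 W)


R = 96.1 * 6.957e8 m = 6.685677e+10 m. L = 4*pi*R^2*sigma*T^4 = 4*pi*(6.685677e+10)^2 * 5.67e-8 * 38808^4 = 7.223850532e+33 W. L/L_sun = 7.223850532e+33 / 3.828e26 = 1.887e+07

1.887e+07 L_sun


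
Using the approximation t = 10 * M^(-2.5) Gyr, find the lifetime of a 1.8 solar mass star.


t = 10 * M^(-2.5) = 10 * 1.8^(-2.5) = 2.3005

2.3005 Gyr


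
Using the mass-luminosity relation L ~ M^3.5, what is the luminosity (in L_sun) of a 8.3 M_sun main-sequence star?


L/L_sun = (M/M_sun)^3.5 = 8.3^3.5 = 1647.3024

1647.3024 L_sun


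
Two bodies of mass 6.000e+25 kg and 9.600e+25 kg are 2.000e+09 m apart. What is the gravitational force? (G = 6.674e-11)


F = G*m1*m2/r^2 = 6.674e-11 * 6.000e+25 * 9.600e+25 / (2.000e+09)^2 = 6.674e-11 * 5.760e+51 / 4.000e+18 = 9.611e+22

9.611e+22 N


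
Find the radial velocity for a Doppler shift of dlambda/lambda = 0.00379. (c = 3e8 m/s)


v = (dlambda/lambda) * c = 0.00379 * 3e8 = 1.137e+06

1.137e+06 m/s


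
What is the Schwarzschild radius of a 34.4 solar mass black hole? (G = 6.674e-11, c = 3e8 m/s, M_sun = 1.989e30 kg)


M = 34.4 * 1.989e30 kg = 6.84216e+31 kg. rs = 2GM/c^2 = 2 * 6.674e-11 * 6.84216e+31 / (3e8)^2 = 101476.8352

101476.8352 m


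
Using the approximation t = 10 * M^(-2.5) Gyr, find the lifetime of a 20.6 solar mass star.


t = 10 * M^(-2.5) = 10 * 20.6^(-2.5) = 0.0052

0.0052 Gyr


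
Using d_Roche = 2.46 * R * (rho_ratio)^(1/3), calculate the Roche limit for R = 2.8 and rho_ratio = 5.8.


d_Roche = 2.46 * 2.8 * 5.8^(1/3) = 12.3757

12.3757


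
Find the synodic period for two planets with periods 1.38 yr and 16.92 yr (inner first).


1/P_syn = |1/P1 - 1/P2| = |1/1.38 - 1/16.92| => P_syn = 1.5025

1.5025 years


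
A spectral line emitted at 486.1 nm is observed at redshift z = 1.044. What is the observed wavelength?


lam_obs = lam_emit * (1 + z) = 486.1 * (1 + 1.044) = 993.5884

993.5884 nm


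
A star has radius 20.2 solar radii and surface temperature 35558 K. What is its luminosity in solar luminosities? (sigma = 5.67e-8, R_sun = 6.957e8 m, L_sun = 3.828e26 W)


R = 20.2 * 6.957e8 m = 1.405314e+10 m. L = 4*pi*R^2*sigma*T^4 = 4*pi*(1.405314e+10)^2 * 5.67e-8 * 35558^4 = 2.249515401e+32 W. L/L_sun = 2.249515401e+32 / 3.828e26 = 587647.7015

587647.7015 L_sun


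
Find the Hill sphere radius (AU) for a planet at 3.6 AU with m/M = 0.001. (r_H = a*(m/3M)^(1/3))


r_H = a * (m/3M)^(1/3) = 3.6 * (0.001/3)^(1/3) = 0.2496

0.2496 AU


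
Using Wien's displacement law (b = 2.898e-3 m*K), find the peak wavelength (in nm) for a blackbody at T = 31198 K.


lam_max = b / T = 2.898e-3 / 31198 = 9.289e-08 m = 92.8906 nm

92.8906 nm


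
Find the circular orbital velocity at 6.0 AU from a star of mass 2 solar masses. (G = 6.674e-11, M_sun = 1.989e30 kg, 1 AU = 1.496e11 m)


v = sqrt(GM/r) = sqrt(6.674e-11 * 3.978e+30 / 8.976e+11) = 17198.2425

17198.2425 m/s


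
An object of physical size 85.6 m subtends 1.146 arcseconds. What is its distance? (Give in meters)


D = size / theta_rad, theta_rad = 1.146 * pi/(180*3600) = 5.556e-06, D = 1.541e+07

1.541e+07 m


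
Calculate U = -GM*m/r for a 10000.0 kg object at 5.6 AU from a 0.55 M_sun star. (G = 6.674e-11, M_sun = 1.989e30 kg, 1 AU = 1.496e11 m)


M = 0.55 * 1.989e30 kg = 1.09395e+30 kg; r = 5.6 AU * 1.496e11 m/AU = 8.3776e+11 m. U = -GM*m/r = -(6.674e-11 * 1.09395e+30 * 10000.0) / 8.3776e+11 = -8.715e+11

-8.715e+11 J


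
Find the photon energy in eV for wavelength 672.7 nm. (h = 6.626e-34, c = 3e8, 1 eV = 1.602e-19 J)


E = hc/lambda = 6.626e-34 * 3e8 / 6.727e-07 = 2.955e-19 J = 1.8445 eV

1.8445 eV


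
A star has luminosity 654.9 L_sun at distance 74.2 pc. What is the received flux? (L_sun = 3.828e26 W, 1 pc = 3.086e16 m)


F = L / (4*pi*d^2) = 2.507e+29 / (4*pi*(2.290e+18)^2) = 3.805e-09

3.805e-09 W/m^2


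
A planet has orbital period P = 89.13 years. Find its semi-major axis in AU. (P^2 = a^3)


a = P^(2/3) = 89.13^(2/3) = 19.9534

19.9534 AU


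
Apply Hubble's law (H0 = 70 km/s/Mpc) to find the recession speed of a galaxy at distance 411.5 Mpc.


v = H0 * d = 70 * 411.5 = 28805.0

28805.0 km/s


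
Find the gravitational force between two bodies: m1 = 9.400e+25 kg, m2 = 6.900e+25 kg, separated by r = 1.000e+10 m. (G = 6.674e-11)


F = G*m1*m2/r^2 = 6.674e-11 * 9.400e+25 * 6.900e+25 / (1.000e+10)^2 = 6.674e-11 * 6.486e+51 / 1.000e+20 = 4.329e+21

4.329e+21 N


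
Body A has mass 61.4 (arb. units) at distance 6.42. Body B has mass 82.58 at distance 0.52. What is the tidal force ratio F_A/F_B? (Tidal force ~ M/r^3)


Ratio = (M1/r1^3) / (M2/r2^3) = (61.4/6.42^3) / (82.58/0.52^3) = 3.951e-04

3.951e-04


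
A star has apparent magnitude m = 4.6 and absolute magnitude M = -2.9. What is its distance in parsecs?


d = 10^((m - M + 5)/5) = 10^((4.6 - -2.9 + 5)/5) = 316.2278

316.2278 pc


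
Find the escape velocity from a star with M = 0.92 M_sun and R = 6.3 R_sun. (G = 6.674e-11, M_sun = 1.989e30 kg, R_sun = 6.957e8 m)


M = 0.92 * 1.989e30 kg = 1.82988e+30 kg; R = 6.3 * 6.957e8 m = 4.38291e+09 m. v_esc = sqrt(2GM/R) = sqrt(2 * 6.674e-11 * 1.82988e+30 / 4.38291e+09) = 236068.5475

236068.5475 m/s


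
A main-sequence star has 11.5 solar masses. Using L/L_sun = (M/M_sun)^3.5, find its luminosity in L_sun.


L/L_sun = (M/M_sun)^3.5 = 11.5^3.5 = 5157.5381

5157.5381 L_sun


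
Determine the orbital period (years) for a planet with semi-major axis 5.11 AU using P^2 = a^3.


P = a^(3/2) = 5.11^1.5 = 11.5513

11.5513 years


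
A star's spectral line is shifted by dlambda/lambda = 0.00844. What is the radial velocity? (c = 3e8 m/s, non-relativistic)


v = (dlambda/lambda) * c = 0.00844 * 3e8 = 2.532e+06

2.532e+06 m/s


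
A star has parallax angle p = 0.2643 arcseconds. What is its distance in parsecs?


d = 1/p = 1/0.2643 = 3.7836

3.7836 pc


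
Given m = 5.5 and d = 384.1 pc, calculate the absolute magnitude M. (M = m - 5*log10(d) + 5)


M = m - 5*log10(d) + 5 = 5.5 - 5*log10(384.1) + 5 = -2.4222

-2.4222


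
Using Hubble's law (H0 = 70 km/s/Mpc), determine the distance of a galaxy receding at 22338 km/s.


d = v / H0 = 22338 / 70 = 319.1143

319.1143 Mpc


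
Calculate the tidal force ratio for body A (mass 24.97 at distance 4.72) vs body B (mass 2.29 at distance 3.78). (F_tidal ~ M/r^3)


Ratio = (M1/r1^3) / (M2/r2^3) = (24.97/4.72^3) / (2.29/3.78^3) = 5.6006

5.6006


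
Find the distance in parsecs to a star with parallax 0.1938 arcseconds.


d = 1/p = 1/0.1938 = 5.16

5.16 pc


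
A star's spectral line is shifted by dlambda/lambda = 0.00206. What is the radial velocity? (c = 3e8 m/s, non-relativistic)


v = (dlambda/lambda) * c = 0.00206 * 3e8 = 618000.0

618000.0 m/s


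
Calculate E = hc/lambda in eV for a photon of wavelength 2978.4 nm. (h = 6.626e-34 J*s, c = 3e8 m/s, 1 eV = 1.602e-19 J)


E = hc/lambda = 6.626e-34 * 3e8 / 2.978e-06 = 6.674e-20 J = 0.4166 eV

0.4166 eV


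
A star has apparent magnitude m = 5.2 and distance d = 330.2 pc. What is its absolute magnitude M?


M = m - 5*log10(d) + 5 = 5.2 - 5*log10(330.2) + 5 = -2.3939

-2.3939


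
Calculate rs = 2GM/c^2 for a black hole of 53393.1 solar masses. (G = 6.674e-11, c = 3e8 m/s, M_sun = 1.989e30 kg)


M = 53393.1 * 1.989e30 kg = 1.061988759e+35 kg. rs = 2GM/c^2 = 2 * 6.674e-11 * 1.061988759e+35 / (3e8)^2 = 1.575e+08

1.575e+08 m


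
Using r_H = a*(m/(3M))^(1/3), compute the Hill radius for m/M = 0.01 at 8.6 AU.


r_H = a * (m/3M)^(1/3) = 8.6 * (0.01/3)^(1/3) = 1.2847

1.2847 AU


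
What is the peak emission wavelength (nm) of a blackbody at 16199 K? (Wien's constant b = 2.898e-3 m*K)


lam_max = b / T = 2.898e-3 / 16199 = 1.789e-07 m = 178.8999 nm

178.8999 nm


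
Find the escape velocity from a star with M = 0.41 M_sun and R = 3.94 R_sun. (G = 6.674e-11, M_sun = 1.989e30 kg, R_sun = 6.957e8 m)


M = 0.41 * 1.989e30 kg = 8.1549e+29 kg; R = 3.94 * 6.957e8 m = 2.741058e+09 m. v_esc = sqrt(2GM/R) = sqrt(2 * 6.674e-11 * 8.1549e+29 / 2.741058e+09) = 199277.5184

199277.5184 m/s


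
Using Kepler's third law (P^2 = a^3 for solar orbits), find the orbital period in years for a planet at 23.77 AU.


P = a^(3/2) = 23.77^1.5 = 115.8894

115.8894 years


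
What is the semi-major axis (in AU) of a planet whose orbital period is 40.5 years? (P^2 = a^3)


a = P^(2/3) = 40.5^(2/3) = 11.7933

11.7933 AU


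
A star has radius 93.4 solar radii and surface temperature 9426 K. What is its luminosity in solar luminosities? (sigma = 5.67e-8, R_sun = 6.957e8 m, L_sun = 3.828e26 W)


R = 93.4 * 6.957e8 m = 6.497838e+10 m. L = 4*pi*R^2*sigma*T^4 = 4*pi*(6.497838e+10)^2 * 5.67e-8 * 9426^4 = 2.374873185e+31 W. L/L_sun = 2.374873185e+31 / 3.828e26 = 62039.5294

62039.5294 L_sun


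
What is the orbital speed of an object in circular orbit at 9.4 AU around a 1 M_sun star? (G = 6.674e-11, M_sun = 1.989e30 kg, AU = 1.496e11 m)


v = sqrt(GM/r) = sqrt(6.674e-11 * 1.989e+30 / 1.406e+12) = 9715.8493

9715.8493 m/s


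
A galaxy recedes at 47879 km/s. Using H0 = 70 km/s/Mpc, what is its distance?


d = v / H0 = 47879 / 70 = 683.9857

683.9857 Mpc


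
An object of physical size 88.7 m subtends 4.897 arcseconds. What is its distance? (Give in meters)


D = size / theta_rad, theta_rad = 4.897 * pi/(180*3600) = 2.374e-05, D = 3.736e+06

3.736e+06 m


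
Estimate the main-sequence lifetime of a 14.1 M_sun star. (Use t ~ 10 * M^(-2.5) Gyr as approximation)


t = 10 * M^(-2.5) = 10 * 14.1^(-2.5) = 0.0134

0.0134 Gyr


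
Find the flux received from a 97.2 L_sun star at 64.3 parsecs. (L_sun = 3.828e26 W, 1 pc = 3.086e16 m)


F = L / (4*pi*d^2) = 3.721e+28 / (4*pi*(1.984e+18)^2) = 7.520e-10

7.520e-10 W/m^2


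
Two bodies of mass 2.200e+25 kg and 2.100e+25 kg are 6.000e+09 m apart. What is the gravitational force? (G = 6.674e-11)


F = G*m1*m2/r^2 = 6.674e-11 * 2.200e+25 * 2.100e+25 / (6.000e+09)^2 = 6.674e-11 * 4.620e+50 / 3.600e+19 = 8.565e+20

8.565e+20 N


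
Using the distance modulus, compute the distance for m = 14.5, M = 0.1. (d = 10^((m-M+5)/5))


d = 10^((m - M + 5)/5) = 10^((14.5 - 0.1 + 5)/5) = 7585.7758

7585.7758 pc


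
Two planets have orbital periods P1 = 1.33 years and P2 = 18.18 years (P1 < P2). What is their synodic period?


1/P_syn = |1/P1 - 1/P2| = |1/1.33 - 1/18.18| => P_syn = 1.435

1.435 years


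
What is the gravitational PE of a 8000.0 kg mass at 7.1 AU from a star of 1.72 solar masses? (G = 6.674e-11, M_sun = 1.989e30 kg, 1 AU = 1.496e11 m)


M = 1.72 * 1.989e30 kg = 3.42108e+30 kg; r = 7.1 AU * 1.496e11 m/AU = 1.06216e+12 m. U = -GM*m/r = -(6.674e-11 * 3.42108e+30 * 8000.0) / 1.06216e+12 = -1.720e+12

-1.720e+12 J


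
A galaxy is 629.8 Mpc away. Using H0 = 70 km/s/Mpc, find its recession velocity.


v = H0 * d = 70 * 629.8 = 44086.0

44086.0 km/s


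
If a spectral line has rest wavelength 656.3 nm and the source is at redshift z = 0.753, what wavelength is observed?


lam_obs = lam_emit * (1 + z) = 656.3 * (1 + 0.753) = 1150.4939

1150.4939 nm


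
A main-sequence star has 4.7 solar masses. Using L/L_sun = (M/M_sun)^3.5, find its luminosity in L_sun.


L/L_sun = (M/M_sun)^3.5 = 4.7^3.5 = 225.0829

225.0829 L_sun


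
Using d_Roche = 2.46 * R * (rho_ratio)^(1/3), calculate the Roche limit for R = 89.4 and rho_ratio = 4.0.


d_Roche = 2.46 * 89.4 * 4.0^(1/3) = 349.1076

349.1076


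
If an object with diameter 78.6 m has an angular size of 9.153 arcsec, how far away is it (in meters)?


D = size / theta_rad, theta_rad = 9.153 * pi/(180*3600) = 4.437e-05, D = 1.771e+06

1.771e+06 m


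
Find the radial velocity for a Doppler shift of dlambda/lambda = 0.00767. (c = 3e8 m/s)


v = (dlambda/lambda) * c = 0.00767 * 3e8 = 2.301e+06

2.301e+06 m/s


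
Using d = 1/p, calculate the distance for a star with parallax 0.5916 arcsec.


d = 1/p = 1/0.5916 = 1.6903

1.6903 pc


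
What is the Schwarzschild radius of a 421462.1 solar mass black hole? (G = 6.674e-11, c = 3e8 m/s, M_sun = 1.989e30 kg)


M = 421462.1 * 1.989e30 kg = 8.382881169e+35 kg. rs = 2GM/c^2 = 2 * 6.674e-11 * 8.382881169e+35 / (3e8)^2 = 1.243e+09

1.243e+09 m


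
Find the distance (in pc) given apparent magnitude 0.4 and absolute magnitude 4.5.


d = 10^((m - M + 5)/5) = 10^((0.4 - 4.5 + 5)/5) = 1.5136

1.5136 pc


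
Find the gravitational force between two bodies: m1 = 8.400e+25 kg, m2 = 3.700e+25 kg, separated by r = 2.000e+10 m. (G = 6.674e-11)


F = G*m1*m2/r^2 = 6.674e-11 * 8.400e+25 * 3.700e+25 / (2.000e+10)^2 = 6.674e-11 * 3.108e+51 / 4.000e+20 = 5.186e+20

5.186e+20 N


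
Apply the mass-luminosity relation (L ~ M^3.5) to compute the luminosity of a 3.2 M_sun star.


L/L_sun = (M/M_sun)^3.5 = 3.2^3.5 = 58.6172

58.6172 L_sun


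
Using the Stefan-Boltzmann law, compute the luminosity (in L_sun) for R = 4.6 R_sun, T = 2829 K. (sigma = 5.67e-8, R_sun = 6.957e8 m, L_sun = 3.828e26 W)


R = 4.6 * 6.957e8 m = 3.20022e+09 m. L = 4*pi*R^2*sigma*T^4 = 4*pi*(3.20022e+09)^2 * 5.67e-8 * 2829^4 = 4.673953451e+26 W. L/L_sun = 4.673953451e+26 / 3.828e26 = 1.221

1.221 L_sun


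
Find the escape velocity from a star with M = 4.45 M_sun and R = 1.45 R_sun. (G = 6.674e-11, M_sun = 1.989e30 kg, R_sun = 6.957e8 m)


M = 4.45 * 1.989e30 kg = 8.85105e+30 kg; R = 1.45 * 6.957e8 m = 1.008765e+09 m. v_esc = sqrt(2GM/R) = sqrt(2 * 6.674e-11 * 8.85105e+30 / 1.008765e+09) = 1.082e+06

1.082e+06 m/s


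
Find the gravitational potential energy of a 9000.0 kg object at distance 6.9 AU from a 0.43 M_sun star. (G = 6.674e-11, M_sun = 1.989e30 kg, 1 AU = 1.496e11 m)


M = 0.43 * 1.989e30 kg = 8.5527e+29 kg; r = 6.9 AU * 1.496e11 m/AU = 1.03224e+12 m. U = -GM*m/r = -(6.674e-11 * 8.5527e+29 * 9000.0) / 1.03224e+12 = -4.977e+11

-4.977e+11 J


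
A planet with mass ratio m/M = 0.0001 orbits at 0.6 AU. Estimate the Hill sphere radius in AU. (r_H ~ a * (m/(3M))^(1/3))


r_H = a * (m/3M)^(1/3) = 0.6 * (0.0001/3)^(1/3) = 0.0193

0.0193 AU


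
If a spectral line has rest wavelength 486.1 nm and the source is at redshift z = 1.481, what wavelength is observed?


lam_obs = lam_emit * (1 + z) = 486.1 * (1 + 1.481) = 1206.0141

1206.0141 nm


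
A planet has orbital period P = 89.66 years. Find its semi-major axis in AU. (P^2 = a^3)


a = P^(2/3) = 89.66^(2/3) = 20.0324

20.0324 AU


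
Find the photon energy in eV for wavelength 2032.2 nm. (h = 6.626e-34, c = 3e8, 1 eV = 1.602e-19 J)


E = hc/lambda = 6.626e-34 * 3e8 / 2.032e-06 = 9.782e-20 J = 0.6106 eV

0.6106 eV


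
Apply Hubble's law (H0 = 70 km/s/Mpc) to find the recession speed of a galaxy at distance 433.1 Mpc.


v = H0 * d = 70 * 433.1 = 30317.0

30317.0 km/s


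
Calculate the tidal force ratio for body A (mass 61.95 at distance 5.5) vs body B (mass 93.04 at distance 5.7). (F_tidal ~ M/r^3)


Ratio = (M1/r1^3) / (M2/r2^3) = (61.95/5.5^3) / (93.04/5.7^3) = 0.7412

0.7412


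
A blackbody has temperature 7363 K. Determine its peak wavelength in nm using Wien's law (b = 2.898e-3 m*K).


lam_max = b / T = 2.898e-3 / 7363 = 3.936e-07 m = 393.5896 nm

393.5896 nm


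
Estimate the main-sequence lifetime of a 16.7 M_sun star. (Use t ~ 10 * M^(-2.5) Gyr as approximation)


t = 10 * M^(-2.5) = 10 * 16.7^(-2.5) = 0.0088

0.0088 Gyr


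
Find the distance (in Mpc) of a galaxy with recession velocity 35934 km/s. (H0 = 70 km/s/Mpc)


d = v / H0 = 35934 / 70 = 513.3429

513.3429 Mpc


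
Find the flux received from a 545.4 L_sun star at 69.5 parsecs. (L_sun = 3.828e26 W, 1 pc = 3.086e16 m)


F = L / (4*pi*d^2) = 2.088e+29 / (4*pi*(2.145e+18)^2) = 3.612e-09

3.612e-09 W/m^2


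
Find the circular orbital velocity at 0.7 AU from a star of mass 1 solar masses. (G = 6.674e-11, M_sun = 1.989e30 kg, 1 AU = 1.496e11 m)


v = sqrt(GM/r) = sqrt(6.674e-11 * 1.989e+30 / 1.047e+11) = 35603.7445

35603.7445 m/s


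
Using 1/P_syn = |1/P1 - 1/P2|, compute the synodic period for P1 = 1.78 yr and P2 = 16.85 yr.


1/P_syn = |1/P1 - 1/P2| = |1/1.78 - 1/16.85| => P_syn = 1.9902

1.9902 years


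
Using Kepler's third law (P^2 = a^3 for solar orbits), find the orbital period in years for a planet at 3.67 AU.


P = a^(3/2) = 3.67^1.5 = 7.0307

7.0307 years


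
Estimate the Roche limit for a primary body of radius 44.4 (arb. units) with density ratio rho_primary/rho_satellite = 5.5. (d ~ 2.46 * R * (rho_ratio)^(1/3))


d_Roche = 2.46 * 44.4 * 5.5^(1/3) = 192.7994

192.7994


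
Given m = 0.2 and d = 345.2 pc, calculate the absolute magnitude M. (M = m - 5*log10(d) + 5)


M = m - 5*log10(d) + 5 = 0.2 - 5*log10(345.2) + 5 = -7.4904

-7.4904


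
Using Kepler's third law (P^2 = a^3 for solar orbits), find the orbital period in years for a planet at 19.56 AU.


P = a^(3/2) = 19.56^1.5 = 86.5074

86.5074 years


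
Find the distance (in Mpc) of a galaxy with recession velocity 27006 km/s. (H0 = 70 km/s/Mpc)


d = v / H0 = 27006 / 70 = 385.8

385.8 Mpc


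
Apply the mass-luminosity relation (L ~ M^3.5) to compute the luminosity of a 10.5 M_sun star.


L/L_sun = (M/M_sun)^3.5 = 10.5^3.5 = 3751.1337

3751.1337 L_sun


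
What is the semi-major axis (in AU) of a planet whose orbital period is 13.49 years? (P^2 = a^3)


a = P^(2/3) = 13.49^(2/3) = 5.6668

5.6668 AU


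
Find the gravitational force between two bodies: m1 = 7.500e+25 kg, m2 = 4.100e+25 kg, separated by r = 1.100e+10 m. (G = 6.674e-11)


F = G*m1*m2/r^2 = 6.674e-11 * 7.500e+25 * 4.100e+25 / (1.100e+10)^2 = 6.674e-11 * 3.075e+51 / 1.210e+20 = 1.696e+21

1.696e+21 N


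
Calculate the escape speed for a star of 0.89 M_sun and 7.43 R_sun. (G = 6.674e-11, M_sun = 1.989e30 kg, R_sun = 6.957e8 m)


M = 0.89 * 1.989e30 kg = 1.77021e+30 kg; R = 7.43 * 6.957e8 m = 5.169051e+09 m. v_esc = sqrt(2GM/R) = sqrt(2 * 6.674e-11 * 1.77021e+30 / 5.169051e+09) = 213803.6353

213803.6353 m/s


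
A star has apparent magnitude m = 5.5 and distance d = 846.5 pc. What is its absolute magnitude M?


M = m - 5*log10(d) + 5 = 5.5 - 5*log10(846.5) + 5 = -4.1381

-4.1381


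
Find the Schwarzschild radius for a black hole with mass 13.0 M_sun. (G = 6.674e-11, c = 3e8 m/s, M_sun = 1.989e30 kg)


M = 13.0 * 1.989e30 kg = 2.5857e+31 kg. rs = 2GM/c^2 = 2 * 6.674e-11 * 2.5857e+31 / (3e8)^2 = 38348.804

38348.804 m


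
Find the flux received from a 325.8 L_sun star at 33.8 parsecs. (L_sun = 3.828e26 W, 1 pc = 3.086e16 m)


F = L / (4*pi*d^2) = 1.247e+29 / (4*pi*(1.043e+18)^2) = 9.122e-09

9.122e-09 W/m^2


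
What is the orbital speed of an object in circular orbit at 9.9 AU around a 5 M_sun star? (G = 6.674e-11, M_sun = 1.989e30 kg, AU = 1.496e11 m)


v = sqrt(GM/r) = sqrt(6.674e-11 * 9.945e+30 / 1.481e+12) = 21169.5731

21169.5731 m/s


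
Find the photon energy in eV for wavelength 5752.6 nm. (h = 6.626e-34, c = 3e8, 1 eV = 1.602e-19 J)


E = hc/lambda = 6.626e-34 * 3e8 / 5.753e-06 = 3.455e-20 J = 0.2157 eV

0.2157 eV


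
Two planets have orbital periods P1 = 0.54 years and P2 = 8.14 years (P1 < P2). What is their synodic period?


1/P_syn = |1/P1 - 1/P2| = |1/0.54 - 1/8.14| => P_syn = 0.5784

0.5784 years
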